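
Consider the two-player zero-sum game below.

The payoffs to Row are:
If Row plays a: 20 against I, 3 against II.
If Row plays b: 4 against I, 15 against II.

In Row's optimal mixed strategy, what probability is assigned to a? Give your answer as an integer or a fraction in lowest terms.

11/28

Row minima are 3 and 4, so Row's maximin is 4; column maxima are 20 and 15, so Column's minimax is 15. These differ, so the equilibrium is in mixed strategies.
Let Row play a with probability p. Column is indifferent when 20p + 4(1−p) = 3p + 15(1−p), giving p = 11/28.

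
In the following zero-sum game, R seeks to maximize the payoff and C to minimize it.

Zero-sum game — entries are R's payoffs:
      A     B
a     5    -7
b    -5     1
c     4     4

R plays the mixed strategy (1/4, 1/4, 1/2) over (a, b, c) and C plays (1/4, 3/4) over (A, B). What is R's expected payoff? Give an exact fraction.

7/8

Against (1/4, 3/4), each row's expected payoff is a: -4; b: -1/2; c: 4.
Taking the (1/4, 1/4, 1/2)-weighted average: (1/4)·(-4) + (1/4)·(-1/2) + (1/2)·(4) = 7/8.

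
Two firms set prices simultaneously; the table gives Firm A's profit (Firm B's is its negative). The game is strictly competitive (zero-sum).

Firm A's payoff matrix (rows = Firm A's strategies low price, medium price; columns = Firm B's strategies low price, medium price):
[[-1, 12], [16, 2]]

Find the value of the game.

194/27

Row minima are -1 and 2, so Firm A's maximin is 2; column maxima are 16 and 12, so Firm B's minimax is 12. These differ, so the equilibrium is in mixed strategies.
Let Firm A play low price with probability p. Firm B is indifferent when −p + 16(1−p) = 12p + 2(1−p), giving p = 14/27.
Let Firm B play low price with probability q. Firm A is indifferent when −q + 12(1−q) = 16q + 2(1−q), giving q = 10/27.
The value is -1·(10/27) + (12)·(17/27) = 194/27.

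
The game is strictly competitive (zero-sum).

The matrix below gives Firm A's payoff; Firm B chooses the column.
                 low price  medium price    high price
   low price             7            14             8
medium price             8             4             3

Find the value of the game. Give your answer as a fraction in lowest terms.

43/6

Column medium price is strictly dominated by high price for Firm B (it gives Firm A more in every row).
The remaining 2×2 game on (low price, medium price) × (low price, high price) has no saddle point. Let Firm A play low price with probability p; indifference gives 7p + 8(1−p) = 8p + 3(1−p), so p = 5/6.
Similarly Firm B's optimal q on low price is 5/6, and the value is 7·(5/6) + (8)·(1/6) = 43/6.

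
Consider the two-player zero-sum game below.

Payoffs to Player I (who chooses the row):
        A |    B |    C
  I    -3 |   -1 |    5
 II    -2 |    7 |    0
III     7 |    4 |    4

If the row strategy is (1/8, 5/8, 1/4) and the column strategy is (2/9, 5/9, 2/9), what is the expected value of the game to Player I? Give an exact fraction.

Against (2/9, 5/9, 2/9), each row's expected payoff is I: -1/9; II: 31/9; III: 14/3.
Taking the (1/8, 5/8, 1/4)-weighted average: (1/8)·(-1/9) + (5/8)·(31/9) + (1/4)·(14/3) = 119/36.

119/36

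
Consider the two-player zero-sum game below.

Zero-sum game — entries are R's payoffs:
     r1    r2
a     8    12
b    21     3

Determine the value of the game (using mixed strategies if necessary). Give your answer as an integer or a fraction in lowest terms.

Row minima are 8 and 3, so R's maximin is 8; column maxima are 21 and 12, so C's minimax is 12. These differ, so the equilibrium is in mixed strategies.
Let R play a with probability p. C is indifferent when 8p + 21(1−p) = 12p + 3(1−p), giving p = 9/11.
Let C play r1 with probability q. R is indifferent when 8q + 12(1−q) = 21q + 3(1−q), giving q = 9/22.
The value is 8·(9/22) + (12)·(13/22) = 114/11.

114/11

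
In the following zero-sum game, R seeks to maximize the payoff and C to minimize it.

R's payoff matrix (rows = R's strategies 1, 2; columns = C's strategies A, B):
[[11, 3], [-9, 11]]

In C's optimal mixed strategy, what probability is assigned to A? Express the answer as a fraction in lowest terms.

2/7

Row minima are 3 and -9, so R's maximin is 3; column maxima are 11 and 11, so C's minimax is 11. These differ, so the equilibrium is in mixed strategies.
Let C play A with probability q. R is indifferent when 11q + 3(1−q) = −9q + 11(1−q), giving q = 2/7.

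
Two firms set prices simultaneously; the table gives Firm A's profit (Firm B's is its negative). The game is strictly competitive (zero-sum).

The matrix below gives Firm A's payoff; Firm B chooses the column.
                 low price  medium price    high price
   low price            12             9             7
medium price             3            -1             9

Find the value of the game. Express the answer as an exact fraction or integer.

22/3

Column low price is strictly dominated by medium price for Firm B (it gives Firm A more in every row).
The remaining 2×2 game on (low price, medium price) × (medium price, high price) has no saddle point. Let Firm A play low price with probability p; indifference gives 9p − (1−p) = 7p + 9(1−p), so p = 5/6.
Similarly Firm B's optimal q on medium price is 1/6, and the value is 9·(1/6) + (7)·(5/6) = 22/3.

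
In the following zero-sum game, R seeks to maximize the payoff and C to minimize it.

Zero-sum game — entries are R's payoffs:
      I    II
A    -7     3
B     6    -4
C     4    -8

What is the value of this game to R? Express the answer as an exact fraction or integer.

Row C is strictly dominated by row B, so R never plays it.
The remaining 2×2 game on (A, B) × (I, II) has no saddle point. Let R play A with probability p; indifference gives −7p + 6(1−p) = 3p − 4(1−p), so p = 1/2.
Similarly C's optimal q on I is 7/20, and the value is -7·(7/20) + (3)·(13/20) = -1/2.

-1/2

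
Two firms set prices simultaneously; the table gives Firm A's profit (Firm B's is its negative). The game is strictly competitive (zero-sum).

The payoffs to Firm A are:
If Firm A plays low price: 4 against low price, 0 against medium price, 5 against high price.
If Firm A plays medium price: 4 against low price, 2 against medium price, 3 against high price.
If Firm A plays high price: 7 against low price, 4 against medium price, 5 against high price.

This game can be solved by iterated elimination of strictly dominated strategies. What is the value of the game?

Column low price is strictly dominated by medium price for Firm B (0<4, 2<4, 4<7); eliminate low price.
Column high price is strictly dominated by medium price for Firm B (0<5, 2<3, 4<5); eliminate high price.
Row medium price is strictly dominated by row high price (4>2); eliminate medium price.
Row low price is strictly dominated by row high price (4>0); eliminate low price.
Only (high price, medium price) remains, with payoff 4.

4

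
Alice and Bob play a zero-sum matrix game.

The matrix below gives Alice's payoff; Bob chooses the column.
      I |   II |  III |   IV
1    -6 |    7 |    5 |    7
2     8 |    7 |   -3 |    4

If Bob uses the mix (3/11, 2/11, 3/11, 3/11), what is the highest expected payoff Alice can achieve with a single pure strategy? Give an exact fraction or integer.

1: (-6)·(3/11) + (7)·(2/11) + (5)·(3/11) + (7)·(3/11) = 32/11.
2: (8)·(3/11) + (7)·(2/11) + (-3)·(3/11) + (4)·(3/11) = 41/11.
The best pure response is 2 with expected payoff 41/11.

41/11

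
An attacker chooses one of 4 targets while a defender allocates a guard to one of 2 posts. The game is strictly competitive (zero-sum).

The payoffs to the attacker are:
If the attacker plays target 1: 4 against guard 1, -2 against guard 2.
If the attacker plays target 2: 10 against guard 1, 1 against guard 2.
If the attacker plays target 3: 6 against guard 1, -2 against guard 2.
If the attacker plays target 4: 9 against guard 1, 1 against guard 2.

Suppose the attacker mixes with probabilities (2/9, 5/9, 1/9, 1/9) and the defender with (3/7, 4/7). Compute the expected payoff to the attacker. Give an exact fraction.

73/21

Against (3/7, 4/7), each row's expected payoff is target 1: 4/7; target 2: 34/7; target 3: 10/7; target 4: 31/7.
Taking the (2/9, 5/9, 1/9, 1/9)-weighted average: (2/9)·(4/7) + (5/9)·(34/7) + (1/9)·(10/7) + (1/9)·(31/7) = 73/21.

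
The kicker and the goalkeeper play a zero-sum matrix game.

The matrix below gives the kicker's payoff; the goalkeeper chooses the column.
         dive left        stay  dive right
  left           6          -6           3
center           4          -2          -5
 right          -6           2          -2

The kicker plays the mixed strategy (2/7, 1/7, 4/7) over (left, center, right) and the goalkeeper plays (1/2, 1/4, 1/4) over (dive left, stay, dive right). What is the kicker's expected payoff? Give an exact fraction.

-29/28

Against (1/2, 1/4, 1/4), each row's expected payoff is left: 9/4; center: 1/4; right: -3.
Taking the (2/7, 1/7, 4/7)-weighted average: (2/7)·(9/4) + (1/7)·(1/4) + (4/7)·(-3) = -29/28.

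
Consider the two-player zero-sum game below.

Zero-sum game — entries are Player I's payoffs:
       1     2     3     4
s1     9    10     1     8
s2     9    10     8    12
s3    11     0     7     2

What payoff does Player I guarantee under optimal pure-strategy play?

Row minima: 1, 8, 0 → Player I's maximin is 8.
Column maxima: 11, 10, 8, 12 → Player II's minimax is 8.
They coincide at (s2, 3), so the value is 8.

8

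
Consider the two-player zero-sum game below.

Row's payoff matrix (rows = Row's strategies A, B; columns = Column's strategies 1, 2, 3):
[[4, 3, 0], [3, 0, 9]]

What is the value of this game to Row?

Column 1 is strictly dominated by 2 for Column (it gives Row more in every row).
The remaining 2×2 game on (A, B) × (2, 3) has no saddle point. Let Row play A with probability p; indifference gives 3p = 9(1−p), so p = 3/4.
Similarly Column's optimal q on 2 is 3/4, and the value is 3·(3/4) + (0)·(1/4) = 9/4.

9/4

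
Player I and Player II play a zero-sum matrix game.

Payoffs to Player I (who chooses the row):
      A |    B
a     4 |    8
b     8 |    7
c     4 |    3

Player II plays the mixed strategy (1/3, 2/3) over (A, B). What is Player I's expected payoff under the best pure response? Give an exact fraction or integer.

22/3

a: (4)·(1/3) + (8)·(2/3) = 20/3.
b: (8)·(1/3) + (7)·(2/3) = 22/3.
c: (4)·(1/3) + (3)·(2/3) = 10/3.
The best pure response is b with expected payoff 22/3.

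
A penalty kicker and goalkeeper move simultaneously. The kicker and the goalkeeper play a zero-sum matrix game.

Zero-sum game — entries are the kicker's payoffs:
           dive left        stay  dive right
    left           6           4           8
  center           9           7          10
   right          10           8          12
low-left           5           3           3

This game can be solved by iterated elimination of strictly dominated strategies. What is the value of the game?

8

Row left is strictly dominated by row center (9>6, 7>4, 10>8); eliminate left.
Column dive left is strictly dominated by stay for the goalkeeper (7<9, 8<10, 3<5); eliminate dive left.
Row low-left is strictly dominated by row center (7>3, 10>3); eliminate low-left.
Column dive right is strictly dominated by stay for the goalkeeper (7<10, 8<12); eliminate dive right.
Row center is strictly dominated by row right (8>7); eliminate center.
Only (right, stay) remains, with payoff 8.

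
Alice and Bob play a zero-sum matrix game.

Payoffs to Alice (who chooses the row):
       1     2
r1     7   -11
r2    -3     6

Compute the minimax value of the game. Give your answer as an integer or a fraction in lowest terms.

Row minima are -11 and -3, so Alice's maximin is -3; column maxima are 7 and 6, so Bob's minimax is 6. These differ, so the equilibrium is in mixed strategies.
Let Alice play r1 with probability p. Bob is indifferent when 7p − 3(1−p) = −11p + 6(1−p), giving p = 1/3.
Let Bob play 1 with probability q. Alice is indifferent when 7q − 11(1−q) = −3q + 6(1−q), giving q = 17/27.
The value is 7·(17/27) + (-11)·(10/27) = 1/3.

1/3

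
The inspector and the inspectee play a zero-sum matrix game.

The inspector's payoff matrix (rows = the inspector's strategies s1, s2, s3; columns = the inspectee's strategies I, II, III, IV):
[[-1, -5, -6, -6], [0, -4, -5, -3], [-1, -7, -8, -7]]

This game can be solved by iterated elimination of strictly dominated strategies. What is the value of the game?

Column I is strictly dominated by II for the inspectee (-5<-1, -4<0, -7<-1); eliminate I.
Row s1 is strictly dominated by row s2 (-4>-5, -5>-6, -3>-6); eliminate s1.
Row s3 is strictly dominated by row s2 (-4>-7, -5>-8, -3>-7); eliminate s3.
Column II is strictly dominated by III for the inspectee (-5<-4); eliminate II.
Column IV is strictly dominated by III for the inspectee (-5<-3); eliminate IV.
Only (s2, III) remains, with payoff -5.

-5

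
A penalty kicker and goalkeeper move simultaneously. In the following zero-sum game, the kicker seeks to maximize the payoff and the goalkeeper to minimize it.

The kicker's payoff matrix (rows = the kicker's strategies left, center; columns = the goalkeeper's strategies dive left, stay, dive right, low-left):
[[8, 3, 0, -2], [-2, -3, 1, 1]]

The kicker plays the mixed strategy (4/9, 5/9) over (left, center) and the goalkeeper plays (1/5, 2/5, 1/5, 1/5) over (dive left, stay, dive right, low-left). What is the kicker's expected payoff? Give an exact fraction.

2/5

Against (1/5, 2/5, 1/5, 1/5), each row's expected payoff is left: 12/5; center: -6/5.
Taking the (4/9, 5/9)-weighted average: (4/9)·(12/5) + (5/9)·(-6/5) = 2/5.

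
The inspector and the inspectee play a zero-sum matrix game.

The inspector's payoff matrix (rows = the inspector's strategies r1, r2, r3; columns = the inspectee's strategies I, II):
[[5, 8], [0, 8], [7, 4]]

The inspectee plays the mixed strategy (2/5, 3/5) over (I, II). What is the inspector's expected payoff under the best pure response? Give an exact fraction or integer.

34/5

r1: (5)·(2/5) + (8)·(3/5) = 34/5.
r2: (0)·(2/5) + (8)·(3/5) = 24/5.
r3: (7)·(2/5) + (4)·(3/5) = 26/5.
The best pure response is r1 with expected payoff 34/5.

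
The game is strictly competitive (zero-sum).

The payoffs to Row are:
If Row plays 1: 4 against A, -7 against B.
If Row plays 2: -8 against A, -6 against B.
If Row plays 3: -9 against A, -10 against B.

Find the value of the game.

-80/13

Row 3 is strictly dominated by row 2, so Row never plays it.
The remaining 2×2 game on (1, 2) × (A, B) has no saddle point. Let Row play 1 with probability p; indifference gives 4p − 8(1−p) = −7p − 6(1−p), so p = 2/13.
Similarly Column's optimal q on A is 1/13, and the value is 4·(1/13) + (-7)·(12/13) = -80/13.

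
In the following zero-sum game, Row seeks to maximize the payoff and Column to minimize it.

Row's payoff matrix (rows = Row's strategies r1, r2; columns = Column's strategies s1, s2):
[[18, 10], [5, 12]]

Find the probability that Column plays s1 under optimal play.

2/15

Row minima are 10 and 5, so Row's maximin is 10; column maxima are 18 and 12, so Column's minimax is 12. These differ, so the equilibrium is in mixed strategies.
Let Column play s1 with probability q. Row is indifferent when 18q + 10(1−q) = 5q + 12(1−q), giving q = 2/15.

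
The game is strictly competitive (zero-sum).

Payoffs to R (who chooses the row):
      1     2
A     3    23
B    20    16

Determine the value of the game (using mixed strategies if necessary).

103/6

Row minima are 3 and 16, so R's maximin is 16; column maxima are 20 and 23, so C's minimax is 20. These differ, so the equilibrium is in mixed strategies.
Let R play A with probability p. C is indifferent when 3p + 20(1−p) = 23p + 16(1−p), giving p = 1/6.
Let C play 1 with probability q. R is indifferent when 3q + 23(1−q) = 20q + 16(1−q), giving q = 7/24.
The value is 3·(7/24) + (23)·(17/24) = 103/6.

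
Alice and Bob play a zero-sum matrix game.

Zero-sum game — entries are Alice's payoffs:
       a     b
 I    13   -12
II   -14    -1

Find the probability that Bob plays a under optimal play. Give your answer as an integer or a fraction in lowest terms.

Row minima are -12 and -14, so Alice's maximin is -12; column maxima are 13 and -1, so Bob's minimax is -1. These differ, so the equilibrium is in mixed strategies.
Let Bob play a with probability q. Alice is indifferent when 13q − 12(1−q) = −14q − (1−q), giving q = 11/38.

11/38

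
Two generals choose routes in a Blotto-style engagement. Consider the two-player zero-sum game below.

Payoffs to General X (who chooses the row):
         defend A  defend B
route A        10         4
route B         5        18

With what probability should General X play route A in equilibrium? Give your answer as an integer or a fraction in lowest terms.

Row minima are 4 and 5, so General X's maximin is 5; column maxima are 10 and 18, so General Y's minimax is 10. These differ, so the equilibrium is in mixed strategies.
Let General X play route A with probability p. General Y is indifferent when 10p + 5(1−p) = 4p + 18(1−p), giving p = 13/19.

13/19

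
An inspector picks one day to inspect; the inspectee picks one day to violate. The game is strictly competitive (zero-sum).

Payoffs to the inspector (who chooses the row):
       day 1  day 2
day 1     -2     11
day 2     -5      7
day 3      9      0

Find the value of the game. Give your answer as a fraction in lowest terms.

Row day 2 is strictly dominated by row day 1, so the inspector never plays it.
The remaining 2×2 game on (day 1, day 3) × (day 1, day 2) has no saddle point. Let the inspector play day 1 with probability p; indifference gives −2p + 9(1−p) = 11p, so p = 9/22.
Similarly the inspectee's optimal q on day 1 is 1/2, and the value is -2·(1/2) + (11)·(1/2) = 9/2.

9/2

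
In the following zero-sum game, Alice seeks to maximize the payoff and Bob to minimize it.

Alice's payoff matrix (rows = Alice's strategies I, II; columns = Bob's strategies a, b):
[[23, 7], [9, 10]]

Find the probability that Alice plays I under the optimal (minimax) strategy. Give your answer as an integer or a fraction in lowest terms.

Row minima are 7 and 9, so Alice's maximin is 9; column maxima are 23 and 10, so Bob's minimax is 10. These differ, so the equilibrium is in mixed strategies.
Let Alice play I with probability p. Bob is indifferent when 23p + 9(1−p) = 7p + 10(1−p), giving p = 1/17.

1/17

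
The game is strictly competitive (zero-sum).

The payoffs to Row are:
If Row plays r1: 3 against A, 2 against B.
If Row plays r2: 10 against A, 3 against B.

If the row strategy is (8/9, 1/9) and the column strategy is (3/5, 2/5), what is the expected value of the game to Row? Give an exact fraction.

28/9

Against (3/5, 2/5), each row's expected payoff is r1: 13/5; r2: 36/5.
Taking the (8/9, 1/9)-weighted average: (8/9)·(13/5) + (1/9)·(36/5) = 28/9.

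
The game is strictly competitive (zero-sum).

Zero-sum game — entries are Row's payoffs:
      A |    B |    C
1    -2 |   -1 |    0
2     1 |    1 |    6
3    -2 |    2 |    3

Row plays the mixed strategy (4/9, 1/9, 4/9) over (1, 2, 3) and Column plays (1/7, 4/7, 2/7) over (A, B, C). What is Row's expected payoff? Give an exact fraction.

Against (1/7, 4/7, 2/7), each row's expected payoff is 1: -6/7; 2: 17/7; 3: 12/7.
Taking the (4/9, 1/9, 4/9)-weighted average: (4/9)·(-6/7) + (1/9)·(17/7) + (4/9)·(12/7) = 41/63.

41/63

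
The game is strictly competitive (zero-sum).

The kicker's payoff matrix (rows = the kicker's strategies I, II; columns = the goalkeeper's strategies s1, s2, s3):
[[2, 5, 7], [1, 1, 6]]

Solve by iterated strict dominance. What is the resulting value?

2

Row II is strictly dominated by row I (2>1, 5>1, 7>6); eliminate II.
Column s3 is strictly dominated by s1 for the goalkeeper (2<7); eliminate s3.
Column s2 is strictly dominated by s1 for the goalkeeper (2<5); eliminate s2.
Only (I, s1) remains, with payoff 2.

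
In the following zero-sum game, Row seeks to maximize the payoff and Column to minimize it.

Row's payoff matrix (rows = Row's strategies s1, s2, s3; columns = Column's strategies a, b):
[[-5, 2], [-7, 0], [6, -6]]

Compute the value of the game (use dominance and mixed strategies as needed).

Row s2 is strictly dominated by row s1, so Row never plays it.
The remaining 2×2 game on (s1, s3) × (a, b) has no saddle point. Let Row play s1 with probability p; indifference gives −5p + 6(1−p) = 2p − 6(1−p), so p = 12/19.
Similarly Column's optimal q on a is 8/19, and the value is -5·(8/19) + (2)·(11/19) = -18/19.

-18/19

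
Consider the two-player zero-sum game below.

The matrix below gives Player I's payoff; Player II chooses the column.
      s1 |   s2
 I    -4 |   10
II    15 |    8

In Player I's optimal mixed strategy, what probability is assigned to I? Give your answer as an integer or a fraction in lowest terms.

1/3

Row minima are -4 and 8, so Player I's maximin is 8; column maxima are 15 and 10, so Player II's minimax is 10. These differ, so the equilibrium is in mixed strategies.
Let Player I play I with probability p. Player II is indifferent when −4p + 15(1−p) = 10p + 8(1−p), giving p = 1/3.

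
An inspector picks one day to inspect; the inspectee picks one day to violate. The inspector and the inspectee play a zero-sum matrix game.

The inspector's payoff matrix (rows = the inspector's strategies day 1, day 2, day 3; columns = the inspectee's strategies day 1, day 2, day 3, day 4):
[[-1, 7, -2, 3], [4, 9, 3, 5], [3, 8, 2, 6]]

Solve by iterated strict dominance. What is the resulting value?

3

Column day 2 is strictly dominated by day 1 for the inspectee (-1<7, 4<9, 3<8); eliminate day 2.
Row day 1 is strictly dominated by row day 2 (4>-1, 3>-2, 5>3); eliminate day 1.
Column day 4 is strictly dominated by day 1 for the inspectee (4<5, 3<6); eliminate day 4.
Row day 3 is strictly dominated by row day 2 (4>3, 3>2); eliminate day 3.
Column day 1 is strictly dominated by day 3 for the inspectee (3<4); eliminate day 1.
Only (day 2, day 3) remains, with payoff 3.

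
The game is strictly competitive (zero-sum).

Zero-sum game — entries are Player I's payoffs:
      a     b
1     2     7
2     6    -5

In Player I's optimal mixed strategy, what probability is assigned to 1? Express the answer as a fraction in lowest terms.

11/16

Row minima are 2 and -5, so Player I's maximin is 2; column maxima are 6 and 7, so Player II's minimax is 6. These differ, so the equilibrium is in mixed strategies.
Let Player I play 1 with probability p. Player II is indifferent when 2p + 6(1−p) = 7p − 5(1−p), giving p = 11/16.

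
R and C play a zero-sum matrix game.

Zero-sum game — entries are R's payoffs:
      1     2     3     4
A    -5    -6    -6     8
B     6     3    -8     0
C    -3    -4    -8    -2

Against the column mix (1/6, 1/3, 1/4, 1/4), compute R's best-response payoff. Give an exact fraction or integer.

A: (-5)·(1/6) + (-6)·(1/3) + (-6)·(1/4) + (8)·(1/4) = -7/3.
B: (6)·(1/6) + (3)·(1/3) + (-8)·(1/4) + (0)·(1/4) = 0.
C: (-3)·(1/6) + (-4)·(1/3) + (-8)·(1/4) + (-2)·(1/4) = -13/3.
The best pure response is B with expected payoff 0.

0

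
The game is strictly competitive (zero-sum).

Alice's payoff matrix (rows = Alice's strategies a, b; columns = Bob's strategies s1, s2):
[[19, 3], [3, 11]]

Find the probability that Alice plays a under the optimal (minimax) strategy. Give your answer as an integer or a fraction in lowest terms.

1/3

Row minima are 3 and 3, so Alice's maximin is 3; column maxima are 19 and 11, so Bob's minimax is 11. These differ, so the equilibrium is in mixed strategies.
Let Alice play a with probability p. Bob is indifferent when 19p + 3(1−p) = 3p + 11(1−p), giving p = 1/3.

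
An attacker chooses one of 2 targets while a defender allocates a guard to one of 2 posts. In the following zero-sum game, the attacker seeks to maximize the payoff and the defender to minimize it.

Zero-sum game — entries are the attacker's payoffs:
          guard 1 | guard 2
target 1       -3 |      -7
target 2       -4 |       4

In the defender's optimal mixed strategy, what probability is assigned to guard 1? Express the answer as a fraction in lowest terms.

Row minima are -7 and -4, so the attacker's maximin is -4; column maxima are -3 and 4, so the defender's minimax is -3. These differ, so the equilibrium is in mixed strategies.
Let the defender play guard 1 with probability q. The attacker is indifferent when −3q − 7(1−q) = −4q + 4(1−q), giving q = 11/12.

11/12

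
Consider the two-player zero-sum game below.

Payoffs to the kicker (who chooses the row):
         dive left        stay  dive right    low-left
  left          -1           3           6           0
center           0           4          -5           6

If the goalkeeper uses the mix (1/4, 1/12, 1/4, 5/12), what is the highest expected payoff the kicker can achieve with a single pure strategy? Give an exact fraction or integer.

19/12

left: (-1)·(1/4) + (3)·(1/12) + (6)·(1/4) + (0)·(5/12) = 3/2.
center: (0)·(1/4) + (4)·(1/12) + (-5)·(1/4) + (6)·(5/12) = 19/12.
The best pure response is center with expected payoff 19/12.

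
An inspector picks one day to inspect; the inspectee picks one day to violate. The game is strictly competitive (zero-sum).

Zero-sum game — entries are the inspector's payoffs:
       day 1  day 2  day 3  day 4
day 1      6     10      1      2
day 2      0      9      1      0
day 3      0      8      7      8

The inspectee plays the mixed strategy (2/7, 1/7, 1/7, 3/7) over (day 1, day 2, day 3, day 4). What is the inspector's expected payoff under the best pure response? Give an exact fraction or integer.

day 1: (6)·(2/7) + (10)·(1/7) + (1)·(1/7) + (2)·(3/7) = 29/7.
day 2: (0)·(2/7) + (9)·(1/7) + (1)·(1/7) + (0)·(3/7) = 10/7.
day 3: (0)·(2/7) + (8)·(1/7) + (7)·(1/7) + (8)·(3/7) = 39/7.
The best pure response is day 3 with expected payoff 39/7.

39/7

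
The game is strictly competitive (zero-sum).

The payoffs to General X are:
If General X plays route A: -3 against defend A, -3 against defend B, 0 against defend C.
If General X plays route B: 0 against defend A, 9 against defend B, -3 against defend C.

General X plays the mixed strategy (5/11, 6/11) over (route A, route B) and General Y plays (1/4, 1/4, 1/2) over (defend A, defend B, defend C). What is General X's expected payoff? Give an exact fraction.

-3/11

Against (1/4, 1/4, 1/2), each row's expected payoff is route A: -3/2; route B: 3/4.
Taking the (5/11, 6/11)-weighted average: (5/11)·(-3/2) + (6/11)·(3/4) = -3/11.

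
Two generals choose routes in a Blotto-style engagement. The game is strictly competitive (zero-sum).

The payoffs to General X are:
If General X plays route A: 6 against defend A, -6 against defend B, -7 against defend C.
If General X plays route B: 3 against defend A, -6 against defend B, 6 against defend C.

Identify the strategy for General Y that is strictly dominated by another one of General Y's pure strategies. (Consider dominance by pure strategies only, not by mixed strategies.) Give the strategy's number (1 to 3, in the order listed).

1

General Y prefers columns that give General X less. Compare defend A with defend B: -6 < 6, -6 < 3.
So defend B strictly dominates defend A for General Y; defend A is strictly dominated.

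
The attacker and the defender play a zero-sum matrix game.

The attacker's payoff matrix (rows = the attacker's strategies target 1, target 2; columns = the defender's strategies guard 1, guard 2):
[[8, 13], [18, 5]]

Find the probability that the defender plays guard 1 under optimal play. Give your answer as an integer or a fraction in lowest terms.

4/9

Row minima are 8 and 5, so the attacker's maximin is 8; column maxima are 18 and 13, so the defender's minimax is 13. These differ, so the equilibrium is in mixed strategies.
Let the defender play guard 1 with probability q. The attacker is indifferent when 8q + 13(1−q) = 18q + 5(1−q), giving q = 4/9.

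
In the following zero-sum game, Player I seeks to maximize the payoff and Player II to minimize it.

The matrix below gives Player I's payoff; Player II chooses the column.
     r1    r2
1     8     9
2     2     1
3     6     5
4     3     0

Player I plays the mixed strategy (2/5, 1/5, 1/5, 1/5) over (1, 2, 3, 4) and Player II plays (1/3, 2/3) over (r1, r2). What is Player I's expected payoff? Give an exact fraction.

5

Against (1/3, 2/3), each row's expected payoff is 1: 26/3; 2: 4/3; 3: 16/3; 4: 1.
Taking the (2/5, 1/5, 1/5, 1/5)-weighted average: (2/5)·(26/3) + (1/5)·(4/3) + (1/5)·(16/3) + (1/5)·(1) = 5.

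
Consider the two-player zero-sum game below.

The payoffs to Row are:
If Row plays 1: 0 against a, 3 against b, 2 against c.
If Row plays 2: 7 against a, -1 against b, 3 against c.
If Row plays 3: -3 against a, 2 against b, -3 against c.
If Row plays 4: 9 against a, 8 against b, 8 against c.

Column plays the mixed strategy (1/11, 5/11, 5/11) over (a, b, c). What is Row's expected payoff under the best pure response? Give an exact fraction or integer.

1: (0)·(1/11) + (3)·(5/11) + (2)·(5/11) = 25/11.
2: (7)·(1/11) + (-1)·(5/11) + (3)·(5/11) = 17/11.
3: (-3)·(1/11) + (2)·(5/11) + (-3)·(5/11) = -8/11.
4: (9)·(1/11) + (8)·(5/11) + (8)·(5/11) = 89/11.
The best pure response is 4 with expected payoff 89/11.

89/11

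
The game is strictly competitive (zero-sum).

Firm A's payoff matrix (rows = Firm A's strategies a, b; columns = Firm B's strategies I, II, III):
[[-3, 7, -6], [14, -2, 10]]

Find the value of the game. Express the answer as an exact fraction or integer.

58/25

Column I is strictly dominated by III for Firm B (it gives Firm A more in every row).
The remaining 2×2 game on (a, b) × (II, III) has no saddle point. Let Firm A play a with probability p; indifference gives 7p − 2(1−p) = −6p + 10(1−p), so p = 12/25.
Similarly Firm B's optimal q on II is 16/25, and the value is 7·(16/25) + (-6)·(9/25) = 58/25.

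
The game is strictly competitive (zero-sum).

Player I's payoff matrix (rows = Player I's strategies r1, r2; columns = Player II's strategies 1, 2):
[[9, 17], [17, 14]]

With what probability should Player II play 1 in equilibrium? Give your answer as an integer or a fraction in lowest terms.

3/11

Row minima are 9 and 14, so Player I's maximin is 14; column maxima are 17 and 17, so Player II's minimax is 17. These differ, so the equilibrium is in mixed strategies.
Let Player II play 1 with probability q. Player I is indifferent when 9q + 17(1−q) = 17q + 14(1−q), giving q = 3/11.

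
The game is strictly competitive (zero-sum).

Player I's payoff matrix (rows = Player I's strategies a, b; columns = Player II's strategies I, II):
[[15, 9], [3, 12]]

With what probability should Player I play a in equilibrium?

Row minima are 9 and 3, so Player I's maximin is 9; column maxima are 15 and 12, so Player II's minimax is 12. These differ, so the equilibrium is in mixed strategies.
Let Player I play a with probability p. Player II is indifferent when 15p + 3(1−p) = 9p + 12(1−p), giving p = 3/5.

3/5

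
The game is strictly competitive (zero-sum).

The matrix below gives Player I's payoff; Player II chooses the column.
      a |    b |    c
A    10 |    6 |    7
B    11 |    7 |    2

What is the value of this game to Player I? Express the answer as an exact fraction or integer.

37/6

Column a is strictly dominated by b for Player II (it gives Player I more in every row).
The remaining 2×2 game on (A, B) × (b, c) has no saddle point. Let Player I play A with probability p; indifference gives 6p + 7(1−p) = 7p + 2(1−p), so p = 5/6.
Similarly Player II's optimal q on b is 5/6, and the value is 6·(5/6) + (7)·(1/6) = 37/6.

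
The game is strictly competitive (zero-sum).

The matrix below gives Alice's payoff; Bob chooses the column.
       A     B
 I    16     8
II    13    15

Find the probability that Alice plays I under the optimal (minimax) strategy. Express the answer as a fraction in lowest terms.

Row minima are 8 and 13, so Alice's maximin is 13; column maxima are 16 and 15, so Bob's minimax is 15. These differ, so the equilibrium is in mixed strategies.
Let Alice play I with probability p. Bob is indifferent when 16p + 13(1−p) = 8p + 15(1−p), giving p = 1/5.

1/5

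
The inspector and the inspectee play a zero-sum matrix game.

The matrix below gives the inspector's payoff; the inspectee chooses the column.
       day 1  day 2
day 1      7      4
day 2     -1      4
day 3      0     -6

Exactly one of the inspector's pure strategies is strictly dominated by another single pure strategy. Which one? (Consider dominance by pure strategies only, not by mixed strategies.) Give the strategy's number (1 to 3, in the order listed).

3

Compare day 3 with day 1: 7 > 0, 4 > -6.
So day 1 strictly dominates day 3 for the inspector; day 3 is strictly dominated.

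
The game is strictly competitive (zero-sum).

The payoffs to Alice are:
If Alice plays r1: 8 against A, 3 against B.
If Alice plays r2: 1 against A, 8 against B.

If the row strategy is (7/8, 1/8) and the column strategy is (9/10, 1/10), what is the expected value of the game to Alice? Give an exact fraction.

271/40

Against (9/10, 1/10), each row's expected payoff is r1: 15/2; r2: 17/10.
Taking the (7/8, 1/8)-weighted average: (7/8)·(15/2) + (1/8)·(17/10) = 271/40.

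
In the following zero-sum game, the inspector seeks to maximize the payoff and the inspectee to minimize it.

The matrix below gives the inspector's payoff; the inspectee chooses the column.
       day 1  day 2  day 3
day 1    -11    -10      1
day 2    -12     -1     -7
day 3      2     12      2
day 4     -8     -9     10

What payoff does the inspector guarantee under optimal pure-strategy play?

Row minima: -11, -12, 2, -9 → the inspector's maximin is 2.
Column maxima: 2, 12, 10 → the inspectee's minimax is 2.
They coincide at (day 3, day 1), so the value is 2.

2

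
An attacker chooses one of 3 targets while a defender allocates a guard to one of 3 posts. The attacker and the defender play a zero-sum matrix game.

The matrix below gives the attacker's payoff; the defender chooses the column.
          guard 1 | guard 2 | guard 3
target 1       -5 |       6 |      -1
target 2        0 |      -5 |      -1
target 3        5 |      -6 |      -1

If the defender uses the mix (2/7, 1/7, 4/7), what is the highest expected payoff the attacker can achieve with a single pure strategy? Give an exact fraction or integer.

0

target 1: (-5)·(2/7) + (6)·(1/7) + (-1)·(4/7) = -8/7.
target 2: (0)·(2/7) + (-5)·(1/7) + (-1)·(4/7) = -9/7.
target 3: (5)·(2/7) + (-6)·(1/7) + (-1)·(4/7) = 0.
The best pure response is target 3 with expected payoff 0.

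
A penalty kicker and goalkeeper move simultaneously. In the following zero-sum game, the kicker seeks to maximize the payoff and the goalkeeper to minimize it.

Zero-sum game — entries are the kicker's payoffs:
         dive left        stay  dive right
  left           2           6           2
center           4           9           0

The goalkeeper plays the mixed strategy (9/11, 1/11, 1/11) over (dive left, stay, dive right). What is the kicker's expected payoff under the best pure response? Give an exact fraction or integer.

45/11

left: (2)·(9/11) + (6)·(1/11) + (2)·(1/11) = 26/11.
center: (4)·(9/11) + (9)·(1/11) + (0)·(1/11) = 45/11.
The best pure response is center with expected payoff 45/11.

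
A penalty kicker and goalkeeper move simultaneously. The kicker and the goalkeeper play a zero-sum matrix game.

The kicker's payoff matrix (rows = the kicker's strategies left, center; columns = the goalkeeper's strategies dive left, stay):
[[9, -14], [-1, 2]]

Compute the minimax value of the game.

Row minima are -14 and -1, so the kicker's maximin is -1; column maxima are 9 and 2, so the goalkeeper's minimax is 2. These differ, so the equilibrium is in mixed strategies.
Let the kicker play left with probability p. The goalkeeper is indifferent when 9p − (1−p) = −14p + 2(1−p), giving p = 3/26.
Let the goalkeeper play dive left with probability q. The kicker is indifferent when 9q − 14(1−q) = −q + 2(1−q), giving q = 8/13.
The value is 9·(8/13) + (-14)·(5/13) = 2/13.

2/13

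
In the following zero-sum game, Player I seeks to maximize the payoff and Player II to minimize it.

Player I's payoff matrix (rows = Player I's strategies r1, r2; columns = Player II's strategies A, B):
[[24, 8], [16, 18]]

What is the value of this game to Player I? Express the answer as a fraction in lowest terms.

Row minima are 8 and 16, so Player I's maximin is 16; column maxima are 24 and 18, so Player II's minimax is 18. These differ, so the equilibrium is in mixed strategies.
Let Player I play r1 with probability p. Player II is indifferent when 24p + 16(1−p) = 8p + 18(1−p), giving p = 1/9.
Let Player II play A with probability q. Player I is indifferent when 24q + 8(1−q) = 16q + 18(1−q), giving q = 5/9.
The value is 24·(5/9) + (8)·(4/9) = 152/9.

152/9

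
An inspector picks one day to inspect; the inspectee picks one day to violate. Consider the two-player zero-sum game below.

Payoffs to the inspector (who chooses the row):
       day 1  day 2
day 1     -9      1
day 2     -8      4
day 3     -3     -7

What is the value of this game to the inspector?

Row day 1 is strictly dominated by row day 2, so the inspector never plays it.
The remaining 2×2 game on (day 2, day 3) × (day 1, day 2) has no saddle point. Let the inspector play day 2 with probability p; indifference gives −8p − 3(1−p) = 4p − 7(1−p), so p = 1/4.
Similarly the inspectee's optimal q on day 1 is 11/16, and the value is -8·(11/16) + (4)·(5/16) = -17/4.

-17/4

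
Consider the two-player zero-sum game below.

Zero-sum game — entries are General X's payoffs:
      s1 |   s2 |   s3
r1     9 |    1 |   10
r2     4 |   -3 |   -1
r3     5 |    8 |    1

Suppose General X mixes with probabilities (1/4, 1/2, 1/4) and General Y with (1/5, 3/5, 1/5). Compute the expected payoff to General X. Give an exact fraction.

2

Against (1/5, 3/5, 1/5), each row's expected payoff is r1: 22/5; r2: -6/5; r3: 6.
Taking the (1/4, 1/2, 1/4)-weighted average: (1/4)·(22/5) + (1/2)·(-6/5) + (1/4)·(6) = 2.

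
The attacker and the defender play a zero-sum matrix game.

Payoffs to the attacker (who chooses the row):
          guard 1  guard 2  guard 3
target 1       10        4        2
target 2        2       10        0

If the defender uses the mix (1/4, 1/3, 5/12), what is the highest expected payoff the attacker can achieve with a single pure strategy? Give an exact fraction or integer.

14/3

target 1: (10)·(1/4) + (4)·(1/3) + (2)·(5/12) = 14/3.
target 2: (2)·(1/4) + (10)·(1/3) + (0)·(5/12) = 23/6.
The best pure response is target 1 with expected payoff 14/3.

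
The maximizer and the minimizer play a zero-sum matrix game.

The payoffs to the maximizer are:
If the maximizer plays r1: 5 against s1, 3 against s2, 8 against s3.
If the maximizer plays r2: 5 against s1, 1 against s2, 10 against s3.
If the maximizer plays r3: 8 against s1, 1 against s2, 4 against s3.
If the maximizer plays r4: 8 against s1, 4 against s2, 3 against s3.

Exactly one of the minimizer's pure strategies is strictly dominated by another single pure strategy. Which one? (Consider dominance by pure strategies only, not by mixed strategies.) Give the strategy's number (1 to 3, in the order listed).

1

The minimizer prefers columns that give the maximizer less. Compare s1 with s2: 3 < 5, 1 < 5, 1 < 8, 4 < 8.
So s2 strictly dominates s1 for the minimizer; s1 is strictly dominated.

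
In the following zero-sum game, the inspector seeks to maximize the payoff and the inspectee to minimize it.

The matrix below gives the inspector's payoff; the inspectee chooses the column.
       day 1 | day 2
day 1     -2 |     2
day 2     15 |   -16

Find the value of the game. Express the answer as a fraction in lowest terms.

-2/35

Row minima are -2 and -16, so the inspector's maximin is -2; column maxima are 15 and 2, so the inspectee's minimax is 2. These differ, so the equilibrium is in mixed strategies.
Let the inspector play day 1 with probability p. The inspectee is indifferent when −2p + 15(1−p) = 2p − 16(1−p), giving p = 31/35.
Let the inspectee play day 1 with probability q. The inspector is indifferent when −2q + 2(1−q) = 15q − 16(1−q), giving q = 18/35.
The value is -2·(18/35) + (2)·(17/35) = -2/35.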